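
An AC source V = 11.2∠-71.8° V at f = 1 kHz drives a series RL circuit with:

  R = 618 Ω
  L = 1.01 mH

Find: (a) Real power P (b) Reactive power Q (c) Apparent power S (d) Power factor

Step 1 — Angular frequency: ω = 2π·f = 2π·1000 = 6283 rad/s.
Step 2 — Component impedances:
  R: Z = R = 618 Ω
  L: Z = jωL = j·6283·0.00101 = 0 + j6.346 Ω
Step 3 — Series combination: Z_total = R + L = 618 + j6.346 Ω = 618∠0.6° Ω.
Step 4 — Source phasor: V = 11.2∠-71.8° V = 3.498 - j10.64 V.
Step 5 — Current: I = V / Z = 0.005483 - j0.01727 A = 0.01812∠-72.4° A.
Step 6 — Complex power: S = V·I* = 0.203 + j0.002084 VA.
Step 7 — Real power: P = Re(S) = 0.203 W.
Step 8 — Reactive power: Q = Im(S) = 0.002084 VAR.
Step 9 — Apparent power: |S| = 0.203 VA.
Step 10 — Power factor: PF = P/|S| = 0.9999 (lagging).

(a) P = 0.203 W  (b) Q = 0.002084 VAR  (c) S = 0.203 VA  (d) PF = 0.9999 (lagging)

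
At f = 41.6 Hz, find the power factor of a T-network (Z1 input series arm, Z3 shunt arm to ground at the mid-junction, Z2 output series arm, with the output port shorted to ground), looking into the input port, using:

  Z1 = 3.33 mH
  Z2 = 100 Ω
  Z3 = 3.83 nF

Step 1 — Angular frequency: ω = 2π·f = 2π·41.6 = 261.4 rad/s.
Step 2 — Component impedances:
  Z1: Z = jωL = j·261.4·0.00333 = 0 + j0.8704 Ω
  Z2: Z = R = 100 Ω
  Z3: Z = 1/(jωC) = -j/(ω·C) = 0 - j9.989e+05 Ω
Step 3 — With the output port shorted to ground, the output series arm Z2 runs from the junction to ground; the shunt arm Z3 also runs from the junction to ground. They appear in parallel: Z3 || Z2 = 100 - j0.01001 Ω.
Step 4 — Series with input arm Z1: Z_in = Z1 + (Z3 || Z2) = 100 + j0.8604 Ω = 100∠0.5° Ω.
Step 5 — Power factor: PF = cos(φ) = Re(Z)/|Z| = 100/100 = 1.
Step 6 — Type: Im(Z) = 0.8604 ⇒ lagging (phase φ = 0.5°).

PF = 1 (lagging, φ = 0.5°)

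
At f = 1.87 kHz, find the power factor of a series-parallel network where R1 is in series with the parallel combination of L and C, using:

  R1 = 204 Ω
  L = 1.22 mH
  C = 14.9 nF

Step 1 — Angular frequency: ω = 2π·f = 2π·1870 = 1.175e+04 rad/s.
Step 2 — Component impedances:
  R1: Z = R = 204 Ω
  L: Z = jωL = j·1.175e+04·0.00122 = 0 + j14.33 Ω
  C: Z = 1/(jωC) = -j/(ω·C) = 0 - j5712 Ω
Step 3 — Parallel branch: L || C = 1/(1/L + 1/C) = 0 + j14.37 Ω.
Step 4 — Series with R1: Z_total = R1 + (L || C) = 204 + j14.37 Ω = 204.5∠4.0° Ω.
Step 5 — Power factor: PF = cos(φ) = Re(Z)/|Z| = 204/204.51 = 0.9975.
Step 6 — Type: Im(Z) = 14.37 ⇒ lagging (phase φ = 4.0°).

PF = 0.9975 (lagging, φ = 4.0°)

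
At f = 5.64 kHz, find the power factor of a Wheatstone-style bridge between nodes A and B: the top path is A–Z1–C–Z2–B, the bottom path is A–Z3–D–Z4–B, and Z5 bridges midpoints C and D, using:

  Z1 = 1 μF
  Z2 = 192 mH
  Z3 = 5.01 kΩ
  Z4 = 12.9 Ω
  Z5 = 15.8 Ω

Step 1 — Angular frequency: ω = 2π·f = 2π·5640 = 3.544e+04 rad/s.
Step 2 — Component impedances:
  Z1: Z = 1/(jωC) = -j/(ω·C) = 0 - j28.22 Ω
  Z2: Z = jωL = j·3.544e+04·0.192 = 0 + j6804 Ω
  Z3: Z = R = 5010 Ω
  Z4: Z = R = 12.9 Ω
  Z5: Z = R = 15.8 Ω
Step 3 — Bridge requires nodal analysis (the Z5 bridge couples midpoints C and D, so the two paths cannot be reduced to a simple series/parallel combination). Setting node B to ground and injecting 1 A at node A, the 3-node admittance system at A, C, D solves to V_A = Z_AB = 28.81 - j27.92 Ω = 40.12∠-44.1° Ω.
Step 4 — Power factor: PF = cos(φ) = Re(Z)/|Z| = 28.81/40.12 = 0.7181.
Step 5 — Type: Im(Z) = -27.92 ⇒ leading (phase φ = -44.1°).

PF = 0.7181 (leading, φ = -44.1°)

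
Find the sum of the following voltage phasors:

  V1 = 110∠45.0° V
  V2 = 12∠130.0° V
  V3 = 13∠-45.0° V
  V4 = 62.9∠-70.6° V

Step 1 — Convert each phasor to rectangular form:
  V1 = 110·(cos(45.0°) + j·sin(45.0°)) = 77.78 + j77.78 V
  V2 = 12·(cos(130.0°) + j·sin(130.0°)) = -7.713 + j9.193 V
  V3 = 13·(cos(-45.0°) + j·sin(-45.0°)) = 9.192 - j9.192 V
  V4 = 62.9·(cos(-70.6°) + j·sin(-70.6°)) = 20.89 - j59.33 V
Step 2 — Sum components: V_total = 100.2 + j18.45 V.
Step 3 — Convert to polar: |V_total| = 101.8 V, ∠V_total = 10.4°.

V_total = 101.8∠10.4° V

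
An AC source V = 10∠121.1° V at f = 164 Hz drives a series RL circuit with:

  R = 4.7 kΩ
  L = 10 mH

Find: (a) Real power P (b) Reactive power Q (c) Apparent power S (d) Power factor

Step 1 — Angular frequency: ω = 2π·f = 2π·164 = 1030 rad/s.
Step 2 — Component impedances:
  R: Z = R = 4700 Ω
  L: Z = jωL = j·1030·0.01 = 0 + j10.3 Ω
Step 3 — Series combination: Z_total = R + L = 4700 + j10.3 Ω = 4700∠0.1° Ω.
Step 4 — Source phasor: V = 10∠121.1° V = -5.165 + j8.563 V.
Step 5 — Current: I = V / Z = -0.001095 + j0.001824 A = 0.002128∠121.0° A.
Step 6 — Complex power: S = V·I* = 0.02128 + j4.665e-05 VA.
Step 7 — Real power: P = Re(S) = 0.02128 W.
Step 8 — Reactive power: Q = Im(S) = 4.665e-05 VAR.
Step 9 — Apparent power: |S| = 0.02128 VA.
Step 10 — Power factor: PF = P/|S| = 1 (lagging).

(a) P = 0.02128 W  (b) Q = 4.665e-05 VAR  (c) S = 0.02128 VA  (d) PF = 1 (lagging)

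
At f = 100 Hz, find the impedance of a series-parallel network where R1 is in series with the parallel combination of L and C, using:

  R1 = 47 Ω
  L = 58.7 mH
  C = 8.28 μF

Step 1 — Angular frequency: ω = 2π·f = 2π·100 = 628.3 rad/s.
Step 2 — Component impedances:
  R1: Z = R = 47 Ω
  L: Z = jωL = j·628.3·0.0587 = 0 + j36.88 Ω
  C: Z = 1/(jωC) = -j/(ω·C) = 0 - j192.2 Ω
Step 3 — Parallel branch: L || C = 1/(1/L + 1/C) = 0 + j45.64 Ω.
Step 4 — Series with R1: Z_total = R1 + (L || C) = 47 + j45.64 Ω = 65.51∠44.2° Ω.

Z = 47 + j45.64 Ω = 65.51∠44.2° Ω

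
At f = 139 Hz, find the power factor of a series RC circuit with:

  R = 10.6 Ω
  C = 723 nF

Step 1 — Angular frequency: ω = 2π·f = 2π·139 = 873.4 rad/s.
Step 2 — Component impedances:
  R: Z = R = 10.6 Ω
  C: Z = 1/(jωC) = -j/(ω·C) = 0 - j1584 Ω
Step 3 — Series combination: Z_total = R + C = 10.6 - j1584 Ω = 1584∠-89.6° Ω.
Step 4 — Power factor: PF = cos(φ) = Re(Z)/|Z| = 10.6/1583.7 = 0.006693.
Step 5 — Type: Im(Z) = -1584 ⇒ leading (phase φ = -89.6°).

PF = 0.006693 (leading, φ = -89.6°)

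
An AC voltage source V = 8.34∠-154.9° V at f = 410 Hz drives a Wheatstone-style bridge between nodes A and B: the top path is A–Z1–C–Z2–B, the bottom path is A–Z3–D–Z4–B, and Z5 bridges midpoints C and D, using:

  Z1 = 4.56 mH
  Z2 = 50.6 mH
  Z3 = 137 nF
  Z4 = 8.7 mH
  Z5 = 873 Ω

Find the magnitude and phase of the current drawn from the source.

Step 1 — Angular frequency: ω = 2π·f = 2π·410 = 2576 rad/s.
Step 2 — Component impedances:
  Z1: Z = jωL = j·2576·0.00456 = 0 + j11.75 Ω
  Z2: Z = jωL = j·2576·0.0506 = 0 + j130.4 Ω
  Z3: Z = 1/(jωC) = -j/(ω·C) = 0 - j2833 Ω
  Z4: Z = jωL = j·2576·0.0087 = 0 + j22.41 Ω
  Z5: Z = R = 873 Ω
Step 3 — Bridge requires nodal analysis (the Z5 bridge couples midpoints C and D, so the two paths cannot be reduced to a simple series/parallel combination). Setting node B to ground and injecting 1 A at node A, the 3-node admittance system at A, C, D solves to V_A = Z_AB = 21.24 + j145.7 Ω = 147.3∠81.7° Ω.
Step 4 — Source phasor: V = 8.34∠-154.9° V = -7.552 - j3.538 V.
Step 5 — Ohm's law: I = V / Z_total = (-7.552 - j3.538) / (21.24 + j145.7) = -0.03117 + j0.04728 A.
Step 6 — Convert to polar: |I| = 0.05663 A, ∠I = 123.4°.

I = 0.05663∠123.4° A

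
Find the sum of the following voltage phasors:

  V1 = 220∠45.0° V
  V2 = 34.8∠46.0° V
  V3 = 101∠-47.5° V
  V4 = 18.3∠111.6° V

Step 1 — Convert each phasor to rectangular form:
  V1 = 220·(cos(45.0°) + j·sin(45.0°)) = 155.6 + j155.6 V
  V2 = 34.8·(cos(46.0°) + j·sin(46.0°)) = 24.17 + j25.03 V
  V3 = 101·(cos(-47.5°) + j·sin(-47.5°)) = 68.23 - j74.47 V
  V4 = 18.3·(cos(111.6°) + j·sin(111.6°)) = -6.737 + j17.01 V
Step 2 — Sum components: V_total = 241.2 + j123.1 V.
Step 3 — Convert to polar: |V_total| = 270.8 V, ∠V_total = 27.0°.

V_total = 270.8∠27.0° V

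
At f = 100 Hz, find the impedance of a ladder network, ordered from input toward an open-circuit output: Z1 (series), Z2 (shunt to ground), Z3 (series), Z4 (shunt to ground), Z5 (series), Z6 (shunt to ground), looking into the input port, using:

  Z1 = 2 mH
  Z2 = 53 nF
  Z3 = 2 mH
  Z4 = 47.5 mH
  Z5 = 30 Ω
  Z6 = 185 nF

Step 1 — Angular frequency: ω = 2π·f = 2π·100 = 628.3 rad/s.
Step 2 — Component impedances:
  Z1: Z = jωL = j·628.3·0.002 = 0 + j1.257 Ω
  Z2: Z = 1/(jωC) = -j/(ω·C) = 0 - j3.003e+04 Ω
  Z3: Z = jωL = j·628.3·0.002 = 0 + j1.257 Ω
  Z4: Z = jωL = j·628.3·0.0475 = 0 + j29.85 Ω
  Z5: Z = R = 30 Ω
  Z6: Z = 1/(jωC) = -j/(ω·C) = 0 - j8603 Ω
Step 3 — Ladder network (open output): work backward from the far end, alternating series and parallel combinations. Z_in = 0.0003643 + j32.49 Ω = 32.49∠90.0° Ω.

Z = 0.0003643 + j32.49 Ω = 32.49∠90.0° Ω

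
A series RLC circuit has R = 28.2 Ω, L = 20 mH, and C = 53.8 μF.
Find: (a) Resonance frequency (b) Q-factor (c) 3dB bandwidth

Step 1 — Resonance: ω₀ = 1/√(LC) = 1/√(0.02·5.38e-05) = 964 rad/s.
Step 2 — f₀ = ω₀/(2π) = 153.4 Hz.
Step 3 — Series Q: Q = ω₀L/R = 964·0.02/28.2 = 0.6837.
Step 4 — Bandwidth: Δω = ω₀/Q = 1410 rad/s; BW = Δω/(2π) = 224.4 Hz.

(a) f₀ = 153.4 Hz  (b) Q = 0.6837  (c) BW = 224.4 Hz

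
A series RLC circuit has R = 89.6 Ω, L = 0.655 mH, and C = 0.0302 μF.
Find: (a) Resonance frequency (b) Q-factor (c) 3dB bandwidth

Step 1 — Resonance: ω₀ = 1/√(LC) = 1/√(0.000655·3.02e-08) = 2.248e+05 rad/s.
Step 2 — f₀ = ω₀/(2π) = 3.578e+04 Hz.
Step 3 — Series Q: Q = ω₀L/R = 2.248e+05·0.000655/89.6 = 1.644.
Step 4 — Bandwidth: Δω = ω₀/Q = 1.368e+05 rad/s; BW = Δω/(2π) = 2.177e+04 Hz.

(a) f₀ = 3.578e+04 Hz  (b) Q = 1.644  (c) BW = 2.177e+04 Hz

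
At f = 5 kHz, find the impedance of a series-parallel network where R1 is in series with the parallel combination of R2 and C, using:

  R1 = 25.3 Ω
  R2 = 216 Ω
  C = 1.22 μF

Step 1 — Angular frequency: ω = 2π·f = 2π·5000 = 3.142e+04 rad/s.
Step 2 — Component impedances:
  R1: Z = R = 25.3 Ω
  R2: Z = R = 216 Ω
  C: Z = 1/(jωC) = -j/(ω·C) = 0 - j26.09 Ω
Step 3 — Parallel branch: R2 || C = 1/(1/R2 + 1/C) = 3.106 - j25.72 Ω.
Step 4 — Series with R1: Z_total = R1 + (R2 || C) = 28.41 - j25.72 Ω = 38.32∠-42.2° Ω.

Z = 28.41 - j25.72 Ω = 38.32∠-42.2° Ω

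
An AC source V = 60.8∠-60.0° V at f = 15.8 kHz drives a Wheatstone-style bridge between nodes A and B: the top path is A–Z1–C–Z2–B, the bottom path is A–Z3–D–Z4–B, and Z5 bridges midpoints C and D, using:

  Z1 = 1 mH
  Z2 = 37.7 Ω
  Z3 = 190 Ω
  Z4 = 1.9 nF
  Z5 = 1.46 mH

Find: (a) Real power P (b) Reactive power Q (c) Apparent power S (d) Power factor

Step 1 — Angular frequency: ω = 2π·f = 2π·1.58e+04 = 9.927e+04 rad/s.
Step 2 — Component impedances:
  Z1: Z = jωL = j·9.927e+04·0.001 = 0 + j99.27 Ω
  Z2: Z = R = 37.7 Ω
  Z3: Z = R = 190 Ω
  Z4: Z = 1/(jωC) = -j/(ω·C) = 0 - j5302 Ω
  Z5: Z = jωL = j·9.927e+04·0.00146 = 0 + j144.9 Ω
Step 3 — Bridge requires nodal analysis (the Z5 bridge couples midpoints C and D, so the two paths cannot be reduced to a simple series/parallel combination). Setting node B to ground and injecting 1 A at node A, the 3-node admittance system at A, C, D solves to V_A = Z_AB = 57.39 + j74.38 Ω = 93.94∠52.3° Ω.
Step 4 — Source phasor: V = 60.8∠-60.0° V = 30.4 - j52.65 V.
Step 5 — Current: I = V / Z = -0.2461 - j0.5986 A = 0.6472∠-112.3° A.
Step 6 — Complex power: S = V·I* = 24.04 + j31.15 VA.
Step 7 — Real power: P = Re(S) = 24.04 W.
Step 8 — Reactive power: Q = Im(S) = 31.15 VAR.
Step 9 — Apparent power: |S| = 39.35 VA.
Step 10 — Power factor: PF = P/|S| = 0.6109 (lagging).

(a) P = 24.04 W  (b) Q = 31.15 VAR  (c) S = 39.35 VA  (d) PF = 0.6109 (lagging)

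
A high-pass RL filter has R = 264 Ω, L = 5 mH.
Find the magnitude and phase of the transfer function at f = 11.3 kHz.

Step 1 — Angular frequency: ω = 2π·1.13e+04 = 7.1e+04 rad/s.
Step 2 — Transfer function: H(jω) = jωL/(R + jωL).
Step 3 — Numerator jωL = j·355; denominator R + jωL = 264 + j355.
Step 4 — H = 0.6439 + j0.4788.
Step 5 — Magnitude: |H| = 0.8024 (-1.9 dB); phase: φ = 36.6°.

|H| = 0.8024 (-1.9 dB), φ = 36.6°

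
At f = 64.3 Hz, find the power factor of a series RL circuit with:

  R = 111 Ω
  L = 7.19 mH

Step 1 — Angular frequency: ω = 2π·f = 2π·64.3 = 404 rad/s.
Step 2 — Component impedances:
  R: Z = R = 111 Ω
  L: Z = jωL = j·404·0.00719 = 0 + j2.905 Ω
Step 3 — Series combination: Z_total = R + L = 111 + j2.905 Ω = 111∠1.5° Ω.
Step 4 — Power factor: PF = cos(φ) = Re(Z)/|Z| = 111/111.038 = 0.9997.
Step 5 — Type: Im(Z) = 2.905 ⇒ lagging (phase φ = 1.5°).

PF = 0.9997 (lagging, φ = 1.5°)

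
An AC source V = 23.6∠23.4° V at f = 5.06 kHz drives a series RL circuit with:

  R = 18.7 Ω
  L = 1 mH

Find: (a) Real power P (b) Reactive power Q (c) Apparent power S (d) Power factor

Step 1 — Angular frequency: ω = 2π·f = 2π·5060 = 3.179e+04 rad/s.
Step 2 — Component impedances:
  R: Z = R = 18.7 Ω
  L: Z = jωL = j·3.179e+04·0.001 = 0 + j31.79 Ω
Step 3 — Series combination: Z_total = R + L = 18.7 + j31.79 Ω = 36.88∠59.5° Ω.
Step 4 — Source phasor: V = 23.6∠23.4° V = 21.66 + j9.373 V.
Step 5 — Current: I = V / Z = 0.5167 - j0.3773 A = 0.6398∠-36.1° A.
Step 6 — Complex power: S = V·I* = 7.656 + j13.02 VA.
Step 7 — Real power: P = Re(S) = 7.656 W.
Step 8 — Reactive power: Q = Im(S) = 13.02 VAR.
Step 9 — Apparent power: |S| = 15.1 VA.
Step 10 — Power factor: PF = P/|S| = 0.507 (lagging).

(a) P = 7.656 W  (b) Q = 13.02 VAR  (c) S = 15.1 VA  (d) PF = 0.507 (lagging)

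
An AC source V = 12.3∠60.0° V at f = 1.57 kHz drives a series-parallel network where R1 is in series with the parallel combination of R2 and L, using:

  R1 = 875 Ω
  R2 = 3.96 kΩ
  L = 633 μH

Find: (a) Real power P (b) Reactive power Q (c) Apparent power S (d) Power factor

Step 1 — Angular frequency: ω = 2π·f = 2π·1570 = 9865 rad/s.
Step 2 — Component impedances:
  R1: Z = R = 875 Ω
  R2: Z = R = 3960 Ω
  L: Z = jωL = j·9865·0.000633 = 0 + j6.244 Ω
Step 3 — Parallel branch: R2 || L = 1/(1/R2 + 1/L) = 0.009846 + j6.244 Ω.
Step 4 — Series with R1: Z_total = R1 + (R2 || L) = 875 + j6.244 Ω = 875∠0.4° Ω.
Step 5 — Source phasor: V = 12.3∠60.0° V = 6.15 + j10.65 V.
Step 6 — Current: I = V / Z = 0.007115 + j0.01212 A = 0.01406∠59.6° A.
Step 7 — Complex power: S = V·I* = 0.1729 + j0.001234 VA.
Step 8 — Real power: P = Re(S) = 0.1729 W.
Step 9 — Reactive power: Q = Im(S) = 0.001234 VAR.
Step 10 — Apparent power: |S| = 0.1729 VA.
Step 11 — Power factor: PF = P/|S| = 1 (lagging).

(a) P = 0.1729 W  (b) Q = 0.001234 VAR  (c) S = 0.1729 VA  (d) PF = 1 (lagging)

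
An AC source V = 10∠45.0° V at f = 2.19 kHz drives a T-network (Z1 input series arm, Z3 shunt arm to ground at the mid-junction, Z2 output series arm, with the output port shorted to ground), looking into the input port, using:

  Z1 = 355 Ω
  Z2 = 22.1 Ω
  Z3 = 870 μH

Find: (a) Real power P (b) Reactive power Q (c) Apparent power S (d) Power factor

Step 1 — Angular frequency: ω = 2π·f = 2π·2190 = 1.376e+04 rad/s.
Step 2 — Component impedances:
  Z1: Z = R = 355 Ω
  Z2: Z = R = 22.1 Ω
  Z3: Z = jωL = j·1.376e+04·0.00087 = 0 + j11.97 Ω
Step 3 — With the output port shorted to ground, the output series arm Z2 runs from the junction to ground; the shunt arm Z3 also runs from the junction to ground. They appear in parallel: Z3 || Z2 = 5.014 + j9.256 Ω.
Step 4 — Series with input arm Z1: Z_in = Z1 + (Z3 || Z2) = 360 + j9.256 Ω = 360.1∠1.5° Ω.
Step 5 — Source phasor: V = 10∠45.0° V = 7.071 + j7.071 V.
Step 6 — Current: I = V / Z = 0.02013 + j0.01912 A = 0.02777∠43.5° A.
Step 7 — Complex power: S = V·I* = 0.2776 + j0.007136 VA.
Step 8 — Real power: P = Re(S) = 0.2776 W.
Step 9 — Reactive power: Q = Im(S) = 0.007136 VAR.
Step 10 — Apparent power: |S| = 0.2777 VA.
Step 11 — Power factor: PF = P/|S| = 0.9997 (lagging).

(a) P = 0.2776 W  (b) Q = 0.007136 VAR  (c) S = 0.2777 VA  (d) PF = 0.9997 (lagging)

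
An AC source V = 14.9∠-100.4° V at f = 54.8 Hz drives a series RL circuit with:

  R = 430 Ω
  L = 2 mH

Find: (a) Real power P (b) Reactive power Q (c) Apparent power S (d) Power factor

Step 1 — Angular frequency: ω = 2π·f = 2π·54.8 = 344.3 rad/s.
Step 2 — Component impedances:
  R: Z = R = 430 Ω
  L: Z = jωL = j·344.3·0.002 = 0 + j0.6886 Ω
Step 3 — Series combination: Z_total = R + L = 430 + j0.6886 Ω = 430∠0.1° Ω.
Step 4 — Source phasor: V = 14.9∠-100.4° V = -2.69 - j14.66 V.
Step 5 — Current: I = V / Z = -0.00631 - j0.03407 A = 0.03465∠-100.5° A.
Step 6 — Complex power: S = V·I* = 0.5163 + j0.0008268 VA.
Step 7 — Real power: P = Re(S) = 0.5163 W.
Step 8 — Reactive power: Q = Im(S) = 0.0008268 VAR.
Step 9 — Apparent power: |S| = 0.5163 VA.
Step 10 — Power factor: PF = P/|S| = 1 (lagging).

(a) P = 0.5163 W  (b) Q = 0.0008268 VAR  (c) S = 0.5163 VA  (d) PF = 1 (lagging)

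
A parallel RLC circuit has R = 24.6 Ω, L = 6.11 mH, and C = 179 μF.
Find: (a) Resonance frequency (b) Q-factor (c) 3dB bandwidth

Step 1 — Resonance: ω₀ = 1/√(LC) = 1/√(0.00611·0.000179) = 956.2 rad/s.
Step 2 — f₀ = ω₀/(2π) = 152.2 Hz.
Step 3 — Parallel Q: Q = R/(ω₀L) = 24.6/(956.2·0.00611) = 4.211.
Step 4 — Bandwidth: Δω = ω₀/Q = 227.1 rad/s; BW = Δω/(2π) = 36.14 Hz.

(a) f₀ = 152.2 Hz  (b) Q = 4.211  (c) BW = 36.14 Hz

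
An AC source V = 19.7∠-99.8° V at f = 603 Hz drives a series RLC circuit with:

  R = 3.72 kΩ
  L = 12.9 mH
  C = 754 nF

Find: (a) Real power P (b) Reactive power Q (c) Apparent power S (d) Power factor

Step 1 — Angular frequency: ω = 2π·f = 2π·603 = 3789 rad/s.
Step 2 — Component impedances:
  R: Z = R = 3720 Ω
  L: Z = jωL = j·3789·0.0129 = 0 + j48.88 Ω
  C: Z = 1/(jωC) = -j/(ω·C) = 0 - j350.1 Ω
Step 3 — Series combination: Z_total = R + L + C = 3720 - j301.2 Ω = 3732∠-4.6° Ω.
Step 4 — Source phasor: V = 19.7∠-99.8° V = -3.353 - j19.41 V.
Step 5 — Current: I = V / Z = -0.0004758 - j0.005257 A = 0.005278∠-95.2° A.
Step 6 — Complex power: S = V·I* = 0.1036 - j0.008391 VA.
Step 7 — Real power: P = Re(S) = 0.1036 W.
Step 8 — Reactive power: Q = Im(S) = -0.008391 VAR.
Step 9 — Apparent power: |S| = 0.104 VA.
Step 10 — Power factor: PF = P/|S| = 0.9967 (leading).

(a) P = 0.1036 W  (b) Q = -0.008391 VAR  (c) S = 0.104 VA  (d) PF = 0.9967 (leading)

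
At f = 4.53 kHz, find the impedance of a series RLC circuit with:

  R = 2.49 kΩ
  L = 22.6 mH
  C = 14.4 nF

Step 1 — Angular frequency: ω = 2π·f = 2π·4530 = 2.846e+04 rad/s.
Step 2 — Component impedances:
  R: Z = R = 2490 Ω
  L: Z = jωL = j·2.846e+04·0.0226 = 0 + j643.3 Ω
  C: Z = 1/(jωC) = -j/(ω·C) = 0 - j2440 Ω
Step 3 — Series combination: Z_total = R + L + C = 2490 - j1797 Ω = 3070∠-35.8° Ω.

Z = 2490 - j1797 Ω = 3070∠-35.8° Ω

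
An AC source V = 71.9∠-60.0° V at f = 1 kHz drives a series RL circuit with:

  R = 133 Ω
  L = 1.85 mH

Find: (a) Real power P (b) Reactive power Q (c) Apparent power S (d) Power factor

Step 1 — Angular frequency: ω = 2π·f = 2π·1000 = 6283 rad/s.
Step 2 — Component impedances:
  R: Z = R = 133 Ω
  L: Z = jωL = j·6283·0.00185 = 0 + j11.62 Ω
Step 3 — Series combination: Z_total = R + L = 133 + j11.62 Ω = 133.5∠5.0° Ω.
Step 4 — Source phasor: V = 71.9∠-60.0° V = 35.95 - j62.27 V.
Step 5 — Current: I = V / Z = 0.2276 - j0.4881 A = 0.5385∠-65.0° A.
Step 6 — Complex power: S = V·I* = 38.57 + j3.371 VA.
Step 7 — Real power: P = Re(S) = 38.57 W.
Step 8 — Reactive power: Q = Im(S) = 3.371 VAR.
Step 9 — Apparent power: |S| = 38.72 VA.
Step 10 — Power factor: PF = P/|S| = 0.9962 (lagging).

(a) P = 38.57 W  (b) Q = 3.371 VAR  (c) S = 38.72 VA  (d) PF = 0.9962 (lagging)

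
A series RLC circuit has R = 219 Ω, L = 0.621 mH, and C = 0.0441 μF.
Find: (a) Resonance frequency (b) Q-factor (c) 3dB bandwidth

Step 1 — Resonance: ω₀ = 1/√(LC) = 1/√(0.000621·4.41e-08) = 1.911e+05 rad/s.
Step 2 — f₀ = ω₀/(2π) = 3.041e+04 Hz.
Step 3 — Series Q: Q = ω₀L/R = 1.911e+05·0.000621/219 = 0.5419.
Step 4 — Bandwidth: Δω = ω₀/Q = 3.527e+05 rad/s; BW = Δω/(2π) = 5.613e+04 Hz.

(a) f₀ = 3.041e+04 Hz  (b) Q = 0.5419  (c) BW = 5.613e+04 Hz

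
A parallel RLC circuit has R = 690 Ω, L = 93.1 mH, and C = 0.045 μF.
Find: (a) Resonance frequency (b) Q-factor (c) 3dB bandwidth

Step 1 — Resonance: ω₀ = 1/√(LC) = 1/√(0.0931·4.5e-08) = 1.545e+04 rad/s.
Step 2 — f₀ = ω₀/(2π) = 2459 Hz.
Step 3 — Parallel Q: Q = R/(ω₀L) = 690/(1.545e+04·0.0931) = 0.4797.
Step 4 — Bandwidth: Δω = ω₀/Q = 3.221e+04 rad/s; BW = Δω/(2π) = 5126 Hz.

(a) f₀ = 2459 Hz  (b) Q = 0.4797  (c) BW = 5126 Hz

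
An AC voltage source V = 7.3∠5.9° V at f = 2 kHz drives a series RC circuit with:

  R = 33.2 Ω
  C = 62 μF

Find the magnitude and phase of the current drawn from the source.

Step 1 — Angular frequency: ω = 2π·f = 2π·2000 = 1.257e+04 rad/s.
Step 2 — Component impedances:
  R: Z = R = 33.2 Ω
  C: Z = 1/(jωC) = -j/(ω·C) = 0 - j1.284 Ω
Step 3 — Series combination: Z_total = R + C = 33.2 - j1.284 Ω = 33.22∠-2.2° Ω.
Step 4 — Source phasor: V = 7.3∠5.9° V = 7.261 + j0.7504 V.
Step 5 — Ohm's law: I = V / Z_total = (7.261 + j0.7504) / (33.2 - j1.284) = 0.2175 + j0.03101 A.
Step 6 — Convert to polar: |I| = 0.2197 A, ∠I = 8.1°.

I = 0.2197∠8.1° A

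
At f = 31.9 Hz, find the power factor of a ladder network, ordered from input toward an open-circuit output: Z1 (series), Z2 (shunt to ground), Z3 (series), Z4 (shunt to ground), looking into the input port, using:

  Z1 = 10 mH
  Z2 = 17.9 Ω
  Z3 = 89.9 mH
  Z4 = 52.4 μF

Step 1 — Angular frequency: ω = 2π·f = 2π·31.9 = 200.4 rad/s.
Step 2 — Component impedances:
  Z1: Z = jωL = j·200.4·0.01 = 0 + j2.004 Ω
  Z2: Z = R = 17.9 Ω
  Z3: Z = jωL = j·200.4·0.0899 = 0 + j18.02 Ω
  Z4: Z = 1/(jωC) = -j/(ω·C) = 0 - j95.21 Ω
Step 3 — Ladder network (open output): work backward from the far end, alternating series and parallel combinations. Z_in = 16.99 - j1.935 Ω = 17.1∠-6.5° Ω.
Step 4 — Power factor: PF = cos(φ) = Re(Z)/|Z| = 16.99/17.1 = 0.9936.
Step 5 — Type: Im(Z) = -1.935 ⇒ leading (phase φ = -6.5°).

PF = 0.9936 (leading, φ = -6.5°)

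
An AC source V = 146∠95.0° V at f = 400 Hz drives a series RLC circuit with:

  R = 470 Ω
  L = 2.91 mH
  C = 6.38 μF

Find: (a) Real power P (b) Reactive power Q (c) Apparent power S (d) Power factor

Step 1 — Angular frequency: ω = 2π·f = 2π·400 = 2513 rad/s.
Step 2 — Component impedances:
  R: Z = R = 470 Ω
  L: Z = jωL = j·2513·0.00291 = 0 + j7.314 Ω
  C: Z = 1/(jωC) = -j/(ω·C) = 0 - j62.36 Ω
Step 3 — Series combination: Z_total = R + L + C = 470 - j55.05 Ω = 473.2∠-6.7° Ω.
Step 4 — Source phasor: V = 146∠95.0° V = -12.72 + j145.4 V.
Step 5 — Current: I = V / Z = -0.06246 + j0.3021 A = 0.3085∠101.7° A.
Step 6 — Complex power: S = V·I* = 44.74 - j5.24 VA.
Step 7 — Real power: P = Re(S) = 44.74 W.
Step 8 — Reactive power: Q = Im(S) = -5.24 VAR.
Step 9 — Apparent power: |S| = 45.05 VA.
Step 10 — Power factor: PF = P/|S| = 0.9932 (leading).

(a) P = 44.74 W  (b) Q = -5.24 VAR  (c) S = 45.05 VA  (d) PF = 0.9932 (leading)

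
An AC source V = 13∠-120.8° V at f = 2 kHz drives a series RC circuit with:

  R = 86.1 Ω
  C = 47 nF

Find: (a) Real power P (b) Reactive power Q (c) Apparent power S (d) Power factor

Step 1 — Angular frequency: ω = 2π·f = 2π·2000 = 1.257e+04 rad/s.
Step 2 — Component impedances:
  R: Z = R = 86.1 Ω
  C: Z = 1/(jωC) = -j/(ω·C) = 0 - j1693 Ω
Step 3 — Series combination: Z_total = R + C = 86.1 - j1693 Ω = 1695∠-87.1° Ω.
Step 4 — Source phasor: V = 13∠-120.8° V = -6.657 - j11.17 V.
Step 5 — Current: I = V / Z = 0.006379 - j0.004256 A = 0.007668∠-33.7° A.
Step 6 — Complex power: S = V·I* = 0.005063 - j0.09956 VA.
Step 7 — Real power: P = Re(S) = 0.005063 W.
Step 8 — Reactive power: Q = Im(S) = -0.09956 VAR.
Step 9 — Apparent power: |S| = 0.09969 VA.
Step 10 — Power factor: PF = P/|S| = 0.05079 (leading).

(a) P = 0.005063 W  (b) Q = -0.09956 VAR  (c) S = 0.09969 VA  (d) PF = 0.05079 (leading)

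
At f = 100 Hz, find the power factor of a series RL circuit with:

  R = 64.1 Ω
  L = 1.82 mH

Step 1 — Angular frequency: ω = 2π·f = 2π·100 = 628.3 rad/s.
Step 2 — Component impedances:
  R: Z = R = 64.1 Ω
  L: Z = jωL = j·628.3·0.00182 = 0 + j1.144 Ω
Step 3 — Series combination: Z_total = R + L = 64.1 + j1.144 Ω = 64.11∠1.0° Ω.
Step 4 — Power factor: PF = cos(φ) = Re(Z)/|Z| = 64.1/64.11 = 0.9998.
Step 5 — Type: Im(Z) = 1.144 ⇒ lagging (phase φ = 1.0°).

PF = 0.9998 (lagging, φ = 1.0°)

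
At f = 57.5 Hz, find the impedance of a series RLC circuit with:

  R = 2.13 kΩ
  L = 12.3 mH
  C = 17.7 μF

Step 1 — Angular frequency: ω = 2π·f = 2π·57.5 = 361.3 rad/s.
Step 2 — Component impedances:
  R: Z = R = 2130 Ω
  L: Z = jωL = j·361.3·0.0123 = 0 + j4.444 Ω
  C: Z = 1/(jωC) = -j/(ω·C) = 0 - j156.4 Ω
Step 3 — Series combination: Z_total = R + L + C = 2130 - j151.9 Ω = 2135∠-4.1° Ω.

Z = 2130 - j151.9 Ω = 2135∠-4.1° Ω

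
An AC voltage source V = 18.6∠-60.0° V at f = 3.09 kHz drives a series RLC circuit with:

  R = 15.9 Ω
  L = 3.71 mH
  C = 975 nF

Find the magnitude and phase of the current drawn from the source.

Step 1 — Angular frequency: ω = 2π·f = 2π·3090 = 1.942e+04 rad/s.
Step 2 — Component impedances:
  R: Z = R = 15.9 Ω
  L: Z = jωL = j·1.942e+04·0.00371 = 0 + j72.03 Ω
  C: Z = 1/(jωC) = -j/(ω·C) = 0 - j52.83 Ω
Step 3 — Series combination: Z_total = R + L + C = 15.9 + j19.2 Ω = 24.93∠50.4° Ω.
Step 4 — Source phasor: V = 18.6∠-60.0° V = 9.3 - j16.11 V.
Step 5 — Ohm's law: I = V / Z_total = (9.3 - j16.11) / (15.9 + j19.2) = -0.2597 - j0.6994 A.
Step 6 — Convert to polar: |I| = 0.7461 A, ∠I = -110.4°.

I = 0.7461∠-110.4° A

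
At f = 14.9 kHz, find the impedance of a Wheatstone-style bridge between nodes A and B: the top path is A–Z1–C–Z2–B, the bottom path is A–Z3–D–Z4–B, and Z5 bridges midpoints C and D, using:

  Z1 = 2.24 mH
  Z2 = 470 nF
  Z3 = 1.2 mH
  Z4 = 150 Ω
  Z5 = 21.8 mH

Step 1 — Angular frequency: ω = 2π·f = 2π·1.49e+04 = 9.362e+04 rad/s.
Step 2 — Component impedances:
  Z1: Z = jωL = j·9.362e+04·0.00224 = 0 + j209.7 Ω
  Z2: Z = 1/(jωC) = -j/(ω·C) = 0 - j22.73 Ω
  Z3: Z = jωL = j·9.362e+04·0.0012 = 0 + j112.3 Ω
  Z4: Z = R = 150 Ω
  Z5: Z = jωL = j·9.362e+04·0.0218 = 0 + j2041 Ω
Step 3 — Bridge requires nodal analysis (the Z5 bridge couples midpoints C and D, so the two paths cannot be reduced to a simple series/parallel combination). Setting node B to ground and injecting 1 A at node A, the 3-node admittance system at A, C, D solves to V_A = Z_AB = 42.89 + j95.33 Ω = 104.5∠65.8° Ω.

Z = 42.89 + j95.33 Ω = 104.5∠65.8° Ω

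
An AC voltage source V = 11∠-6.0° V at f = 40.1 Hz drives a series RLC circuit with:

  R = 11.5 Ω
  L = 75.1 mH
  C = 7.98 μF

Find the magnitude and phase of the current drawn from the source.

Step 1 — Angular frequency: ω = 2π·f = 2π·40.1 = 252 rad/s.
Step 2 — Component impedances:
  R: Z = R = 11.5 Ω
  L: Z = jωL = j·252·0.0751 = 0 + j18.92 Ω
  C: Z = 1/(jωC) = -j/(ω·C) = 0 - j497.4 Ω
Step 3 — Series combination: Z_total = R + L + C = 11.5 - j478.4 Ω = 478.6∠-88.6° Ω.
Step 4 — Source phasor: V = 11∠-6.0° V = 10.94 - j1.15 V.
Step 5 — Ohm's law: I = V / Z_total = (10.94 - j1.15) / (11.5 - j478.4) = 0.002951 + j0.02279 A.
Step 6 — Convert to polar: |I| = 0.02298 A, ∠I = 82.6°.

I = 0.02298∠82.6° A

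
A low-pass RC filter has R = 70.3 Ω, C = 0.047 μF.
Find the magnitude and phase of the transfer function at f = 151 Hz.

Step 1 — Angular frequency: ω = 2π·151 = 948.8 rad/s.
Step 2 — Transfer function: H(jω) = 1/(1 + jωRC).
Step 3 — Denominator: 1 + jωRC = 1 + j·948.8·70.3·4.7e-08 = 1 + j0.003135.
Step 4 — H = 1 - j0.003135.
Step 5 — Magnitude: |H| = 1 (-0.0 dB); phase: φ = -0.2°.

|H| = 1 (-0.0 dB), φ = -0.2°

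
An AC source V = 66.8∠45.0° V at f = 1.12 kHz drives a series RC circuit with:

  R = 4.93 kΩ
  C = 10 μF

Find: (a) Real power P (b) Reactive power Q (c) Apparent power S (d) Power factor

Step 1 — Angular frequency: ω = 2π·f = 2π·1120 = 7037 rad/s.
Step 2 — Component impedances:
  R: Z = R = 4930 Ω
  C: Z = 1/(jωC) = -j/(ω·C) = 0 - j14.21 Ω
Step 3 — Series combination: Z_total = R + C = 4930 - j14.21 Ω = 4930∠-0.2° Ω.
Step 4 — Source phasor: V = 66.8∠45.0° V = 47.23 + j47.23 V.
Step 5 — Current: I = V / Z = 0.009553 + j0.009609 A = 0.01355∠45.2° A.
Step 6 — Complex power: S = V·I* = 0.9051 - j0.002609 VA.
Step 7 — Real power: P = Re(S) = 0.9051 W.
Step 8 — Reactive power: Q = Im(S) = -0.002609 VAR.
Step 9 — Apparent power: |S| = 0.9051 VA.
Step 10 — Power factor: PF = P/|S| = 1 (leading).

(a) P = 0.9051 W  (b) Q = -0.002609 VAR  (c) S = 0.9051 VA  (d) PF = 1 (leading)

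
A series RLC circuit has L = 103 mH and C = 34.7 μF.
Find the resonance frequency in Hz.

Step 1 — Resonance condition Im(Z)=0 gives ω₀ = 1/√(LC).
Step 2 — ω₀ = 1/√(0.103·3.47e-05) = 529 rad/s.
Step 3 — f₀ = ω₀/(2π) = 84.19 Hz.

f₀ = 84.19 Hz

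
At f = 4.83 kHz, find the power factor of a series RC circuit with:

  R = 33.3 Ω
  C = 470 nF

Step 1 — Angular frequency: ω = 2π·f = 2π·4830 = 3.035e+04 rad/s.
Step 2 — Component impedances:
  R: Z = R = 33.3 Ω
  C: Z = 1/(jωC) = -j/(ω·C) = 0 - j70.11 Ω
Step 3 — Series combination: Z_total = R + C = 33.3 - j70.11 Ω = 77.62∠-64.6° Ω.
Step 4 — Power factor: PF = cos(φ) = Re(Z)/|Z| = 33.3/77.62 = 0.429.
Step 5 — Type: Im(Z) = -70.11 ⇒ leading (phase φ = -64.6°).

PF = 0.429 (leading, φ = -64.6°)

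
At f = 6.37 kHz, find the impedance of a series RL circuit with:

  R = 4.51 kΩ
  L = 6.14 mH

Step 1 — Angular frequency: ω = 2π·f = 2π·6370 = 4.002e+04 rad/s.
Step 2 — Component impedances:
  R: Z = R = 4510 Ω
  L: Z = jωL = j·4.002e+04·0.00614 = 0 + j245.7 Ω
Step 3 — Series combination: Z_total = R + L = 4510 + j245.7 Ω = 4517∠3.1° Ω.

Z = 4510 + j245.7 Ω = 4517∠3.1° Ω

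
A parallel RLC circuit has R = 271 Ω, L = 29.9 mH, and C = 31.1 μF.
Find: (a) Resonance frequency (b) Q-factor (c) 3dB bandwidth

Step 1 — Resonance: ω₀ = 1/√(LC) = 1/√(0.0299·3.11e-05) = 1037 rad/s.
Step 2 — f₀ = ω₀/(2π) = 165 Hz.
Step 3 — Parallel Q: Q = R/(ω₀L) = 271/(1037·0.0299) = 8.74.
Step 4 — Bandwidth: Δω = ω₀/Q = 118.7 rad/s; BW = Δω/(2π) = 18.88 Hz.

(a) f₀ = 165 Hz  (b) Q = 8.74  (c) BW = 18.88 Hz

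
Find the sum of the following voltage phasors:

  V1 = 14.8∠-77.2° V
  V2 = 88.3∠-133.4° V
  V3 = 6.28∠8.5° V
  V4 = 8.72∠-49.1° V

Step 1 — Convert each phasor to rectangular form:
  V1 = 14.8·(cos(-77.2°) + j·sin(-77.2°)) = 3.279 - j14.43 V
  V2 = 88.3·(cos(-133.4°) + j·sin(-133.4°)) = -60.67 - j64.16 V
  V3 = 6.28·(cos(8.5°) + j·sin(8.5°)) = 6.211 + j0.9282 V
  V4 = 8.72·(cos(-49.1°) + j·sin(-49.1°)) = 5.709 - j6.591 V
Step 2 — Sum components: V_total = -45.47 - j84.25 V.
Step 3 — Convert to polar: |V_total| = 95.74 V, ∠V_total = -118.4°.

V_total = 95.74∠-118.4° V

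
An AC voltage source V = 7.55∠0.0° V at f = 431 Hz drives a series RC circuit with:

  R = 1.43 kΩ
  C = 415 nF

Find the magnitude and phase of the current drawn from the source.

Step 1 — Angular frequency: ω = 2π·f = 2π·431 = 2708 rad/s.
Step 2 — Component impedances:
  R: Z = R = 1430 Ω
  C: Z = 1/(jωC) = -j/(ω·C) = 0 - j889.8 Ω
Step 3 — Series combination: Z_total = R + C = 1430 - j889.8 Ω = 1684∠-31.9° Ω.
Step 4 — Source phasor: V = 7.55∠0.0° V = 7.55 V.
Step 5 — Ohm's law: I = V / Z_total = (7.55) / (1430 - j889.8) = 0.003806 + j0.002368 A.
Step 6 — Convert to polar: |I| = 0.004483 A, ∠I = 31.9°.

I = 0.004483∠31.9° A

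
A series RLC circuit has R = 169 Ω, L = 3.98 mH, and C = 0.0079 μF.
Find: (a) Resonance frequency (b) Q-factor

Step 1 — Resonance condition Im(Z)=0 gives ω₀ = 1/√(LC).
Step 2 — ω₀ = 1/√(0.00398·7.9e-09) = 1.783e+05 rad/s.
Step 3 — f₀ = ω₀/(2π) = 2.838e+04 Hz.
Step 4 — Series Q: Q = ω₀L/R = 1.783e+05·0.00398/169 = 4.2.

(a) f₀ = 2.838e+04 Hz  (b) Q = 4.2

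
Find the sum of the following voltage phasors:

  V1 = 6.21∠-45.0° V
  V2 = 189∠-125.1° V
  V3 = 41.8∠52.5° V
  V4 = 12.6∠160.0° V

Step 1 — Convert each phasor to rectangular form:
  V1 = 6.21·(cos(-45.0°) + j·sin(-45.0°)) = 4.391 - j4.391 V
  V2 = 189·(cos(-125.1°) + j·sin(-125.1°)) = -108.7 - j154.6 V
  V3 = 41.8·(cos(52.5°) + j·sin(52.5°)) = 25.45 + j33.16 V
  V4 = 12.6·(cos(160.0°) + j·sin(160.0°)) = -11.84 + j4.309 V
Step 2 — Sum components: V_total = -90.68 - j121.5 V.
Step 3 — Convert to polar: |V_total| = 151.6 V, ∠V_total = -126.7°.

V_total = 151.6∠-126.7° V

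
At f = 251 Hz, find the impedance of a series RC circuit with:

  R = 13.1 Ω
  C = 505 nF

Step 1 — Angular frequency: ω = 2π·f = 2π·251 = 1577 rad/s.
Step 2 — Component impedances:
  R: Z = R = 13.1 Ω
  C: Z = 1/(jωC) = -j/(ω·C) = 0 - j1256 Ω
Step 3 — Series combination: Z_total = R + C = 13.1 - j1256 Ω = 1256∠-89.4° Ω.

Z = 13.1 - j1256 Ω = 1256∠-89.4° Ω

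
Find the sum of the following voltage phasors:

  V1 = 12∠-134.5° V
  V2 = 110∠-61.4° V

Step 1 — Convert each phasor to rectangular form:
  V1 = 12·(cos(-134.5°) + j·sin(-134.5°)) = -8.411 - j8.559 V
  V2 = 110·(cos(-61.4°) + j·sin(-61.4°)) = 52.66 - j96.58 V
Step 2 — Sum components: V_total = 44.25 - j105.1 V.
Step 3 — Convert to polar: |V_total| = 114.1 V, ∠V_total = -67.2°.

V_total = 114.1∠-67.2° V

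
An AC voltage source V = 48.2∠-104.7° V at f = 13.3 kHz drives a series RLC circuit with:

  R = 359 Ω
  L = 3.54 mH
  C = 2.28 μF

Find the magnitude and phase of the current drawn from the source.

Step 1 — Angular frequency: ω = 2π·f = 2π·1.33e+04 = 8.357e+04 rad/s.
Step 2 — Component impedances:
  R: Z = R = 359 Ω
  L: Z = jωL = j·8.357e+04·0.00354 = 0 + j295.8 Ω
  C: Z = 1/(jωC) = -j/(ω·C) = 0 - j5.248 Ω
Step 3 — Series combination: Z_total = R + L + C = 359 + j290.6 Ω = 461.9∠39.0° Ω.
Step 4 — Source phasor: V = 48.2∠-104.7° V = -12.23 - j46.62 V.
Step 5 — Ohm's law: I = V / Z_total = (-12.23 - j46.62) / (359 + j290.6) = -0.08409 - j0.0618 A.
Step 6 — Convert to polar: |I| = 0.1044 A, ∠I = -143.7°.

I = 0.1044∠-143.7° A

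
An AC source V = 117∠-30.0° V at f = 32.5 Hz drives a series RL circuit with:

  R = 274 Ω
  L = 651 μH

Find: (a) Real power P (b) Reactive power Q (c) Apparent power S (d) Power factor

Step 1 — Angular frequency: ω = 2π·f = 2π·32.5 = 204.2 rad/s.
Step 2 — Component impedances:
  R: Z = R = 274 Ω
  L: Z = jωL = j·204.2·0.000651 = 0 + j0.1329 Ω
Step 3 — Series combination: Z_total = R + L = 274 + j0.1329 Ω = 274∠0.0° Ω.
Step 4 — Source phasor: V = 117∠-30.0° V = 101.3 - j58.5 V.
Step 5 — Current: I = V / Z = 0.3697 - j0.2137 A = 0.427∠-30.0° A.
Step 6 — Complex power: S = V·I* = 49.96 + j0.02424 VA.
Step 7 — Real power: P = Re(S) = 49.96 W.
Step 8 — Reactive power: Q = Im(S) = 0.02424 VAR.
Step 9 — Apparent power: |S| = 49.96 VA.
Step 10 — Power factor: PF = P/|S| = 1 (lagging).

(a) P = 49.96 W  (b) Q = 0.02424 VAR  (c) S = 49.96 VA  (d) PF = 1 (lagging)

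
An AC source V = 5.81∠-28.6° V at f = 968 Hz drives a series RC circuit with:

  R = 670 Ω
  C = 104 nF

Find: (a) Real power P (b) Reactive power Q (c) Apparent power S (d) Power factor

Step 1 — Angular frequency: ω = 2π·f = 2π·968 = 6082 rad/s.
Step 2 — Component impedances:
  R: Z = R = 670 Ω
  C: Z = 1/(jωC) = -j/(ω·C) = 0 - j1581 Ω
Step 3 — Series combination: Z_total = R + C = 670 - j1581 Ω = 1717∠-67.0° Ω.
Step 4 — Source phasor: V = 5.81∠-28.6° V = 5.101 - j2.781 V.
Step 5 — Current: I = V / Z = 0.002651 + j0.002103 A = 0.003384∠38.4° A.
Step 6 — Complex power: S = V·I* = 0.007671 - j0.0181 VA.
Step 7 — Real power: P = Re(S) = 0.007671 W.
Step 8 — Reactive power: Q = Im(S) = -0.0181 VAR.
Step 9 — Apparent power: |S| = 0.01966 VA.
Step 10 — Power factor: PF = P/|S| = 0.3902 (leading).

(a) P = 0.007671 W  (b) Q = -0.0181 VAR  (c) S = 0.01966 VA  (d) PF = 0.3902 (leading)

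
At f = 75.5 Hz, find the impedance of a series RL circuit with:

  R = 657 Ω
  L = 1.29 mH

Step 1 — Angular frequency: ω = 2π·f = 2π·75.5 = 474.4 rad/s.
Step 2 — Component impedances:
  R: Z = R = 657 Ω
  L: Z = jωL = j·474.4·0.00129 = 0 + j0.612 Ω
Step 3 — Series combination: Z_total = R + L = 657 + j0.612 Ω = 657∠0.1° Ω.

Z = 657 + j0.612 Ω = 657∠0.1° Ω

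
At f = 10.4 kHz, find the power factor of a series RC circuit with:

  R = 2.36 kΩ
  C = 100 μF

Step 1 — Angular frequency: ω = 2π·f = 2π·1.04e+04 = 6.535e+04 rad/s.
Step 2 — Component impedances:
  R: Z = R = 2360 Ω
  C: Z = 1/(jωC) = -j/(ω·C) = 0 - j0.153 Ω
Step 3 — Series combination: Z_total = R + C = 2360 - j0.153 Ω = 2360∠-0.0° Ω.
Step 4 — Power factor: PF = cos(φ) = Re(Z)/|Z| = 2360/2360 = 1.
Step 5 — Type: Im(Z) = -0.153 ⇒ leading (phase φ = -0.0°).

PF = 1 (leading, φ = -0.0°)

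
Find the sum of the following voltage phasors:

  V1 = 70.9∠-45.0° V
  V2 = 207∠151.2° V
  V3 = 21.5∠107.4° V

Step 1 — Convert each phasor to rectangular form:
  V1 = 70.9·(cos(-45.0°) + j·sin(-45.0°)) = 50.13 - j50.13 V
  V2 = 207·(cos(151.2°) + j·sin(151.2°)) = -181.4 + j99.72 V
  V3 = 21.5·(cos(107.4°) + j·sin(107.4°)) = -6.429 + j20.52 V
Step 2 — Sum components: V_total = -137.7 + j70.11 V.
Step 3 — Convert to polar: |V_total| = 154.5 V, ∠V_total = 153.0°.

V_total = 154.5∠153.0° V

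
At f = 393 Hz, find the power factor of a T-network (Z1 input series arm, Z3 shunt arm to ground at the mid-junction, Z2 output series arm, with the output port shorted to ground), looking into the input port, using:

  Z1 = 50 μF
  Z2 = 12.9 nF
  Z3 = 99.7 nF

Step 1 — Angular frequency: ω = 2π·f = 2π·393 = 2469 rad/s.
Step 2 — Component impedances:
  Z1: Z = 1/(jωC) = -j/(ω·C) = 0 - j8.099 Ω
  Z2: Z = 1/(jωC) = -j/(ω·C) = 0 - j3.139e+04 Ω
  Z3: Z = 1/(jωC) = -j/(ω·C) = 0 - j4062 Ω
Step 3 — With the output port shorted to ground, the output series arm Z2 runs from the junction to ground; the shunt arm Z3 also runs from the junction to ground. They appear in parallel: Z3 || Z2 = 0 - j3597 Ω.
Step 4 — Series with input arm Z1: Z_in = Z1 + (Z3 || Z2) = 0 - j3605 Ω = 3605∠-90.0° Ω.
Step 5 — Power factor: PF = cos(φ) = Re(Z)/|Z| = 0/3605 = 0.
Step 6 — Type: Im(Z) = -3605 ⇒ leading (phase φ = -90.0°).

PF = 0 (leading, φ = -90.0°)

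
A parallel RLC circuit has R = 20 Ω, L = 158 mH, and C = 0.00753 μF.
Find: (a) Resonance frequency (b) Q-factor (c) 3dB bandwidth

Step 1 — Resonance: ω₀ = 1/√(LC) = 1/√(0.158·7.53e-09) = 2.899e+04 rad/s.
Step 2 — f₀ = ω₀/(2π) = 4614 Hz.
Step 3 — Parallel Q: Q = R/(ω₀L) = 20/(2.899e+04·0.158) = 0.004366.
Step 4 — Bandwidth: Δω = ω₀/Q = 6.64e+06 rad/s; BW = Δω/(2π) = 1.057e+06 Hz.

(a) f₀ = 4614 Hz  (b) Q = 0.004366  (c) BW = 1.057e+06 Hz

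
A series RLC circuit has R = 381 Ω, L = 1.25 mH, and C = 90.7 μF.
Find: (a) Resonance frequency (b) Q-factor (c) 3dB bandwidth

Step 1 — Resonance condition Im(Z)=0 gives ω₀ = 1/√(LC).
Step 2 — ω₀ = 1/√(0.00125·9.07e-05) = 2970 rad/s.
Step 3 — f₀ = ω₀/(2π) = 472.7 Hz.
Step 4 — Series Q: Q = ω₀L/R = 2970·0.00125/381 = 0.009744.
Step 5 — 3dB bandwidth: Δω = ω₀/Q = 3.048e+05 rad/s; BW = Δω/(2π) = 4.851e+04 Hz.

(a) f₀ = 472.7 Hz  (b) Q = 0.009744  (c) BW = 4.851e+04 Hz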